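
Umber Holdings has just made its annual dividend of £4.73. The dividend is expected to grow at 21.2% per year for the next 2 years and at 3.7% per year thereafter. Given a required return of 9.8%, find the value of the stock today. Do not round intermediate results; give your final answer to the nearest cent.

D_1 = 5.73276
D_2 = 6.94811
Terminal value at year 2: TV = D_2×(1+g_2)/(r−g_2) = 7.20519/0.061 = 118.11779
P_0 = D_1/(1+r)^1 + D_2/(1+r)^2 + TV/(1+r)^2
    = 5.22109 + 5.76317 + 97.97395 = 108.95822

£108.96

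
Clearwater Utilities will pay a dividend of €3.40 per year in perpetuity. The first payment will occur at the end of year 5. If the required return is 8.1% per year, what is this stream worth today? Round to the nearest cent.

Value at end of year 4: C / r = €3.40 / 0.081 = €41.9753
Discount to today: PV = €41.9753 / (1 + 0.081)^4 = €41.9753 / 1.365535 = €30.74

€30.74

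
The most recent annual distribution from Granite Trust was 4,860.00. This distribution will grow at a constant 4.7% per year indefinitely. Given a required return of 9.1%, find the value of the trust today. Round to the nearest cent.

D₁ = D₀ × (1 + g) = 4,860.00 × 1.047 = 5,088.4200
Growing perpetuity: P = D₁ / (r − g) = 5,088.4200 / (0.091 − 0.047) = 115,645.91

115645.91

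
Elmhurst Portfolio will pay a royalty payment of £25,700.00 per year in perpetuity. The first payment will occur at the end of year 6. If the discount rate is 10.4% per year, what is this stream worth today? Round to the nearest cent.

Value at end of year 5: C / r = £25,700.00 / 0.104 = £247,115.3846
Discount to today: PV = £247,115.3846 / (1 + 0.104)^5 = £247,115.3846 / 1.640006 = £150,679.59

£150679.59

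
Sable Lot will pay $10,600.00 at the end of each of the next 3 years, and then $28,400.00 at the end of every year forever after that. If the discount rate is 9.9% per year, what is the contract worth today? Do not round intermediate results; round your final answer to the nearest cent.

PV of 3-year annuity: $10,600.00 × [1 − (1+0.099)^−3] / 0.099 = 26407.10840
Perpetuity value at year 3: $28,400.00 / 0.099 = 286868.68687
PV of perpetuity: 286868.68687 / (1+0.099)^3 = 216117.56624
Total PV = 26407.10840 + 216117.56624 = 242524.67464

$242524.67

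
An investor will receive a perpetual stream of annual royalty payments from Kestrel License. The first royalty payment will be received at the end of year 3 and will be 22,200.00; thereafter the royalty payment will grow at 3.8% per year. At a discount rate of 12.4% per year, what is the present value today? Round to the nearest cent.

Value at end of year 2: C₁ / (r − g) = 22,200.00 / (0.124 − 0.038) = 258,139.5349
Discount to today: PV = 258,139.5349 / (1 + 0.124)^2 = 258,139.5349 / 1.263376 = 204,325.18

204325.18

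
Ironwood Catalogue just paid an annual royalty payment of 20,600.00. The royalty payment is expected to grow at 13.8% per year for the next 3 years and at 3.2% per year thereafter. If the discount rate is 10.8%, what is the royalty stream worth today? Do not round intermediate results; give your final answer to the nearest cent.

368275.91

D_1 = 23442.80000
D_2 = 26677.90640
D_3 = 30359.45748
Terminal value at year 3: TV = D_3×(1+g_2)/(r−g_2) = 31330.96012/0.076 = 412249.47530
P_0 = D_1/(1+r)^1 + D_2/(1+r)^2 + D_3/(1+r)^3 + TV/(1+r)^3
    = 21157.76173 + 21730.62532 + 22318.99965 + 303068.52155 = 368275.90825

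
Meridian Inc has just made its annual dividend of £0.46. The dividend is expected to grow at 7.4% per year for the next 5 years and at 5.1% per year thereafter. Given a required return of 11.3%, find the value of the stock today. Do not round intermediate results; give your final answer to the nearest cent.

£8.59

D_1 = 0.49404
D_2 = 0.53060
D_3 = 0.56986
D_4 = 0.61203
D_5 = 0.65732
Terminal value at year 5: TV = D_5×(1+g_2)/(r−g_2) = 0.69085/0.062 = 11.14270
P_0 = D_1/(1+r)^1 + D_2/(1+r)^2 + D_3/(1+r)^3 + D_4/(1+r)^4 + D_5/(1+r)^5 + TV/(1+r)^5
    = 0.44388 + 0.42833 + 0.41332 + 0.39884 + 0.38486 + 6.52401 = 8.59323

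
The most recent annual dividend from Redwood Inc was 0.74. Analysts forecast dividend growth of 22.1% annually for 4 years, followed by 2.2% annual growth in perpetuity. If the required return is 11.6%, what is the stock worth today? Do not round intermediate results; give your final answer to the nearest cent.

15.25

D_1 = 0.90354
D_2 = 1.10322
D_3 = 1.34703
D_4 = 1.64473
Terminal value at year 4: TV = D_4×(1+g_2)/(r−g_2) = 1.68091/0.094 = 17.88205
P_0 = D_1/(1+r)^1 + D_2/(1+r)^2 + D_3/(1+r)^3 + D_4/(1+r)^4 + TV/(1+r)^4
    = 0.80962 + 0.88580 + 0.96914 + 1.06032 + 11.52818 = 15.25306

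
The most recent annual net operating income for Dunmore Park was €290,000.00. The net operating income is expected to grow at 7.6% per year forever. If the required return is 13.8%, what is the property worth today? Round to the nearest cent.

€5032903.23

D₁ = D₀ × (1 + g) = €290,000.00 × 1.076 = €312,040.0000
Growing perpetuity: P = D₁ / (r − g) = €312,040.0000 / (0.138 − 0.076) = €5,032,903.23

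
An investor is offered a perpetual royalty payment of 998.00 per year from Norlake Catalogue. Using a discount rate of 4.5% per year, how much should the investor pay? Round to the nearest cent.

Level perpetuity: PV = C / r = 998.00 / 0.045 = 22,177.78

22177.78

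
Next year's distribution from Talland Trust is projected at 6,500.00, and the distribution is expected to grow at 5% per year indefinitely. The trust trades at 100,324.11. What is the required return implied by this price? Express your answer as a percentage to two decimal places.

11.48%

P = D₁/(r − g) ⇒ r = D₁/P + g = 6,500.0000/100,324.11 + 0.05 = 0.064790 + 0.05 = 0.114790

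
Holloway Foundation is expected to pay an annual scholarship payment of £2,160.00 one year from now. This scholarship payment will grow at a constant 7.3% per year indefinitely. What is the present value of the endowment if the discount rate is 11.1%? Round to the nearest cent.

Growing perpetuity: P = D₁ / (r − g) = £2,160.0000 / (0.111 − 0.073) = £56,842.11

£56842.11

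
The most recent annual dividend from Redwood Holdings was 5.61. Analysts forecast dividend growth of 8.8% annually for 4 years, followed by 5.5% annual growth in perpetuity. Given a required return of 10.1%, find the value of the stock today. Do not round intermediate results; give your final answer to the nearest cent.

144.48

D_1 = 6.10368
D_2 = 6.64080
D_3 = 7.22519
D_4 = 7.86101
Terminal value at year 4: TV = D_4×(1+g_2)/(r−g_2) = 8.29337/0.046 = 180.29059
P_0 = D_1/(1+r)^1 + D_2/(1+r)^2 + D_3/(1+r)^3 + D_4/(1+r)^4 + TV/(1+r)^4
    = 5.54376 + 5.47830 + 5.41362 + 5.34970 + 122.69413 = 144.47951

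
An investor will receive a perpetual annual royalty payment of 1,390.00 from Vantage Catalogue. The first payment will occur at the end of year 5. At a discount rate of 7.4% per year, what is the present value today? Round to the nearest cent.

14117.77

Value at end of year 4: C / r = 1,390.00 / 0.074 = 18,783.7838
Discount to today: PV = 18,783.7838 / (1 + 0.074)^4 = 18,783.7838 / 1.330507 = 14,117.77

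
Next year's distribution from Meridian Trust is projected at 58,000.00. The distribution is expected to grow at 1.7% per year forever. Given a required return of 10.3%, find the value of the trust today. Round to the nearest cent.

674418.60

Growing perpetuity: P = D₁ / (r − g) = 58,000.0000 / (0.103 − 0.017) = 674,418.60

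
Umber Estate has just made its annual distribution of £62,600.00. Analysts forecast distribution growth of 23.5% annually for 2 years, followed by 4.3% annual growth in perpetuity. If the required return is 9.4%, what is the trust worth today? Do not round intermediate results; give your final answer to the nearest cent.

£1781946.91

D_1 = 77311.00000
D_2 = 95479.08500
Terminal value at year 2: TV = D_2×(1+g_2)/(r−g_2) = 99584.68565/0.051 = 1952640.89520
P_0 = D_1/(1+r)^1 + D_2/(1+r)^2 + TV/(1+r)^2
    = 70668.19013 + 79776.24754 + 1631502.47419 = 1781946.91185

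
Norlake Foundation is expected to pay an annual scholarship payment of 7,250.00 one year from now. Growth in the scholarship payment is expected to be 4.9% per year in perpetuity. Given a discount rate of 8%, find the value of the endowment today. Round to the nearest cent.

Growing perpetuity: P = D₁ / (r − g) = 7,250.0000 / (0.08 − 0.049) = 233,870.97

233870.97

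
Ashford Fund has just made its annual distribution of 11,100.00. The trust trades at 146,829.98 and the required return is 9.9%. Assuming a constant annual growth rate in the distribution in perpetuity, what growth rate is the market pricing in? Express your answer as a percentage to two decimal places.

2.18%

P = D₀(1+g)/(r−g) ⇒ P(r−g) = D₀(1+g) ⇒ g(P+D₀) = P·r − D₀
g = (P·r − D₀)/(P + D₀) = (146,829.98×0.099 − 11,100.00) / (146,829.98 + 11,100.00) = 0.021758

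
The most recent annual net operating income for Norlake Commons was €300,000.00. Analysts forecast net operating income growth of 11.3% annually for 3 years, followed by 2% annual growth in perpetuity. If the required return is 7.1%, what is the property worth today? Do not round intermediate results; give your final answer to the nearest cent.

€7706377.64

D_1 = 333900.00000
D_2 = 371630.70000
D_3 = 413624.96910
Terminal value at year 3: TV = D_3×(1+g_2)/(r−g_2) = 421897.46848/0.051 = 8272499.38200
P_0 = D_1/(1+r)^1 + D_2/(1+r)^2 + D_3/(1+r)^3 + TV/(1+r)^3
    = 311764.70588 + 323990.77278 + 336696.29328 + 6733925.86562 = 7706377.63756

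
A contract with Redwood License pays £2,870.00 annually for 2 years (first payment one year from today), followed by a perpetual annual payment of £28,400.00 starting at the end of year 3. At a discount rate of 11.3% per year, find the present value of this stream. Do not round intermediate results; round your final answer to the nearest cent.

£207780.26

PV of 2-year annuity: £2,870.00 × [1 − (1+0.113)^−2] / 0.113 = 4895.43248
Perpetuity value at year 2: £28,400.00 / 0.113 = 251327.43363
PV of perpetuity: 251327.43363 / (1+0.113)^2 = 202884.82649
Total PV = 4895.43248 + 202884.82649 = 207780.25897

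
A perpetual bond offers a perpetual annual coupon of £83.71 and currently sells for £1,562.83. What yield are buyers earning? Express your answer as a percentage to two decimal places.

5.36%

P = C/r ⇒ r = C/P = £83.71/£1,562.83 = 0.053563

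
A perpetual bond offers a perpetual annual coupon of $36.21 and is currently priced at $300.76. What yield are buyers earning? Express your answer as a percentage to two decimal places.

12.04%

P = C/r ⇒ r = C/P = $36.21/$300.76 = 0.120395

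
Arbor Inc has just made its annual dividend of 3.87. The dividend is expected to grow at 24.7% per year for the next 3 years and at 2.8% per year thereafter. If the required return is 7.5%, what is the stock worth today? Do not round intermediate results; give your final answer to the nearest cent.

147.86

D_1 = 4.82589
D_2 = 6.01788
D_3 = 7.50430
Terminal value at year 3: TV = D_3×(1+g_2)/(r−g_2) = 7.71442/0.047 = 164.13666
P_0 = D_1/(1+r)^1 + D_2/(1+r)^2 + D_3/(1+r)^3 + TV/(1+r)^3
    = 4.48920 + 5.20747 + 6.04067 + 132.12354 = 147.86088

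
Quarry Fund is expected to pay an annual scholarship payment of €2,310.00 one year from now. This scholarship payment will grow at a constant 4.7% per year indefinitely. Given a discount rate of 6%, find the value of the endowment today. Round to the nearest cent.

Growing perpetuity: P = D₁ / (r − g) = €2,310.0000 / (0.06 − 0.047) = €177,692.31

€177692.31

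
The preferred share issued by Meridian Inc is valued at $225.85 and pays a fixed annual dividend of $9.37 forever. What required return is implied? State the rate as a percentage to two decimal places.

P = C/r ⇒ r = C/P = $9.37/$225.85 = 0.041488

4.15%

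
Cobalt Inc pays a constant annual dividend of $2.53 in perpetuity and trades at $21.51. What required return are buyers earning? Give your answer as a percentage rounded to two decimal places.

P = C/r ⇒ r = C/P = $2.53/$21.51 = 0.117620

11.76%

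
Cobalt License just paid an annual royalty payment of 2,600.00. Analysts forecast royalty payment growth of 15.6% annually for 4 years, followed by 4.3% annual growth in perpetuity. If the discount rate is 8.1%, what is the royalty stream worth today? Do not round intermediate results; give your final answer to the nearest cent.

D_1 = 3005.60000
D_2 = 3474.47360
D_3 = 4016.49148
D_4 = 4643.06415
Terminal value at year 4: TV = D_4×(1+g_2)/(r−g_2) = 4842.71591/0.038 = 127439.89240
P_0 = D_1/(1+r)^1 + D_2/(1+r)^2 + D_3/(1+r)^3 + D_4/(1+r)^4 + TV/(1+r)^4
    = 2780.38853 + 2973.29245 + 3179.58009 + 3400.18000 + 93325.99316 = 105659.43422

105659.43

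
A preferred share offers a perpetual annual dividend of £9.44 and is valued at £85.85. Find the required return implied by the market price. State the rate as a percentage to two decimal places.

11.00%

P = C/r ⇒ r = C/P = £9.44/£85.85 = 0.109959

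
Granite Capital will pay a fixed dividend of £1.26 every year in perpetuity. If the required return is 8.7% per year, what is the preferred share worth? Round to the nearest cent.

£14.48

Level perpetuity: PV = C / r = £1.26 / 0.087 = £14.48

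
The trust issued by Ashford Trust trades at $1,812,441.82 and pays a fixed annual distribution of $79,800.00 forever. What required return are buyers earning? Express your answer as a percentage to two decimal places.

4.40%

P = C/r ⇒ r = C/P = $79,800.00/$1,812,441.82 = 0.044029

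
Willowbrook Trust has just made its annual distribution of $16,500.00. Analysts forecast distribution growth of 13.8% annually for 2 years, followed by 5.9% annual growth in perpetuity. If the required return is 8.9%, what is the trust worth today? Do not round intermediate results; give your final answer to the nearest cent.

$671305.05

D_1 = 18777.00000
D_2 = 21368.22600
Terminal value at year 2: TV = D_2×(1+g_2)/(r−g_2) = 22628.95133/0.03 = 754298.37780
P_0 = D_1/(1+r)^1 + D_2/(1+r)^2 + TV/(1+r)^2
    = 17242.42424 + 18018.25417 + 636044.37210 = 671305.05051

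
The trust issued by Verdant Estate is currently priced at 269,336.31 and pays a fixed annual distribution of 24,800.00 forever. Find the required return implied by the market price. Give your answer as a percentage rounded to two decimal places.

P = C/r ⇒ r = C/P = 24,800.00/269,336.31 = 0.092078

9.21%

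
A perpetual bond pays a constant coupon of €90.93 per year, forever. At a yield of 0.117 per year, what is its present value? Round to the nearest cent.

€777.18

Level perpetuity: PV = C / r = €90.93 / 0.117 = €777.18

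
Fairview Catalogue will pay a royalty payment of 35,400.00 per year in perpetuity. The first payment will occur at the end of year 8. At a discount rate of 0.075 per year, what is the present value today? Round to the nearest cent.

Value at end of year 7: C / r = 35,400.00 / 0.075 = 472,000.0000
Discount to today: PV = 472,000.0000 / (1 + 0.075)^7 = 472,000.0000 / 1.659049 = 284,500.31

284500.31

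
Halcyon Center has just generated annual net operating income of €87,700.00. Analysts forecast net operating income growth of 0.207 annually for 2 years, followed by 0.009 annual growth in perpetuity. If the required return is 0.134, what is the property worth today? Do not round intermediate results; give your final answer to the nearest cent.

€994690.62

D_1 = 105853.90000
D_2 = 127765.65730
Terminal value at year 2: TV = D_2×(1+g_2)/(r−g_2) = 128915.54822/0.125 = 1031324.38573
P_0 = D_1/(1+r)^1 + D_2/(1+r)^2 + TV/(1+r)^2
    = 93345.59083 + 99354.61034 + 801990.41470 = 994690.61587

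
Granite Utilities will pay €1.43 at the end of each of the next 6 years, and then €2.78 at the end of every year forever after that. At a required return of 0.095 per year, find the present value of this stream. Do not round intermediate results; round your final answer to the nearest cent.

PV of 6-year annuity: €1.43 × [1 − (1+0.095)^−6] / 0.095 = 6.32035
Perpetuity value at year 6: €2.78 / 0.095 = 29.26316
PV of perpetuity: 29.26316 / (1+0.095)^6 = 16.97604
Total PV = 6.32035 + 16.97604 = 23.29639

€23.30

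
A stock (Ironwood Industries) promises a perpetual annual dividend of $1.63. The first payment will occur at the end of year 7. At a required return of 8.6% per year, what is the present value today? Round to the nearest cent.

$11.55

Value at end of year 6: C / r = $1.63 / 0.086 = $18.9535
Discount to today: PV = $18.9535 / (1 + 0.086)^6 = $18.9535 / 1.640510 = $11.55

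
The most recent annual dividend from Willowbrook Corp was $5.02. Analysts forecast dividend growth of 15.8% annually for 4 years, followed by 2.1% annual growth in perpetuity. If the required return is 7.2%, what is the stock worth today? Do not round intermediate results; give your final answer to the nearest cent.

D_1 = 5.81316
D_2 = 6.73164
D_3 = 7.79524
D_4 = 9.02689
Terminal value at year 4: TV = D_4×(1+g_2)/(r−g_2) = 9.21645/0.051 = 180.71472
P_0 = D_1/(1+r)^1 + D_2/(1+r)^2 + D_3/(1+r)^3 + D_4/(1+r)^4 + TV/(1+r)^4
    = 5.42272 + 5.85776 + 6.32769 + 6.83532 + 136.84041 = 161.28390

$161.28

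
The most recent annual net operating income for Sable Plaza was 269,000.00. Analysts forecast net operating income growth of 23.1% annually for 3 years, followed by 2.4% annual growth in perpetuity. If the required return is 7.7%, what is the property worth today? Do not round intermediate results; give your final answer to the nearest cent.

8821316.98

D_1 = 331139.00000
D_2 = 407632.10900
D_3 = 501795.12618
Terminal value at year 3: TV = D_3×(1+g_2)/(r−g_2) = 513838.20921/0.053 = 9695060.55108
P_0 = D_1/(1+r)^1 + D_2/(1+r)^2 + D_3/(1+r)^3 + TV/(1+r)^3
    = 307464.25255 + 351428.50037 + 401679.18658 + 7760745.03888 = 8821316.97838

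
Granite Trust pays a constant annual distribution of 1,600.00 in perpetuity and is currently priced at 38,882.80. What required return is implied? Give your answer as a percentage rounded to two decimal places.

P = C/r ⇒ r = C/P = 1,600.00/38,882.80 = 0.041149

4.11%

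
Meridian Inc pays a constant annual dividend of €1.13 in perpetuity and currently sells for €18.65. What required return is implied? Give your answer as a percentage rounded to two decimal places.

6.06%

P = C/r ⇒ r = C/P = €1.13/€18.65 = 0.060590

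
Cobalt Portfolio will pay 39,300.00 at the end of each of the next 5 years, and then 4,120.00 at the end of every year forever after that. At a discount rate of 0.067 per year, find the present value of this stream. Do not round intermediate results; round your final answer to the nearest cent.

PV of 5-year annuity: 39,300.00 × [1 − (1+0.067)^−5] / 0.067 = 162440.42791
Perpetuity value at year 5: 4,120.00 / 0.067 = 61492.53731
PV of perpetuity: 61492.53731 / (1+0.067)^5 = 44463.15912
Total PV = 162440.42791 + 44463.15912 = 206903.58703

206903.59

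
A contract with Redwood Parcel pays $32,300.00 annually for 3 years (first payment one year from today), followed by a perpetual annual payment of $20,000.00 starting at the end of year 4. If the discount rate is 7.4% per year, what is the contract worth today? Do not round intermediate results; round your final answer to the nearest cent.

$302314.90

PV of 3-year annuity: $32,300.00 × [1 − (1+0.074)^−3] / 0.074 = 84149.72474
Perpetuity value at year 3: $20,000.00 / 0.074 = 270270.27027
PV of perpetuity: 270270.27027 / (1+0.074)^3 = 218165.17755
Total PV = 84149.72474 + 218165.17755 = 302314.90229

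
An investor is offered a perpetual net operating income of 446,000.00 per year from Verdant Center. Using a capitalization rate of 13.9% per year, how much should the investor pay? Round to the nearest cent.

Level perpetuity: PV = C / r = 446,000.00 / 0.139 = 3,208,633.09

3208633.09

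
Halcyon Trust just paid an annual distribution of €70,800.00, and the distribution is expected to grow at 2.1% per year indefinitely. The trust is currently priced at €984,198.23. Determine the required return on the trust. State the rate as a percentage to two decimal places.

D₁ = €70,800.00 × 1.021 = €72,286.8000
P = D₁/(r − g) ⇒ r = D₁/P + g = €72,286.8000/€984,198.23 + 0.021 = 0.073447 + 0.021 = 0.094447

9.44%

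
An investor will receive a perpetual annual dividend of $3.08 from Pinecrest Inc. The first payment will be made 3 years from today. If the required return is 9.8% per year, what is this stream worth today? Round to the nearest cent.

Value at end of year 2: C / r = $3.08 / 0.098 = $31.4286
Discount to today: PV = $31.4286 / (1 + 0.098)^2 = $31.4286 / 1.205604 = $26.07

$26.07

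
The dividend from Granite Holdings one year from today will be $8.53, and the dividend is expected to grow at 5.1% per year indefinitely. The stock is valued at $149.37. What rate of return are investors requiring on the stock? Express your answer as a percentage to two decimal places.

10.81%

P = D₁/(r − g) ⇒ r = D₁/P + g = $8.5300/$149.37 + 0.051 = 0.057107 + 0.051 = 0.108107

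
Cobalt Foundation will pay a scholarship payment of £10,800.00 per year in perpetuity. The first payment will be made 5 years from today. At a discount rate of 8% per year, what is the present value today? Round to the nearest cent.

£99229.03

Value at end of year 4: C / r = £10,800.00 / 0.08 = £135,000.0000
Discount to today: PV = £135,000.0000 / (1 + 0.08)^4 = £135,000.0000 / 1.360489 = £99,229.03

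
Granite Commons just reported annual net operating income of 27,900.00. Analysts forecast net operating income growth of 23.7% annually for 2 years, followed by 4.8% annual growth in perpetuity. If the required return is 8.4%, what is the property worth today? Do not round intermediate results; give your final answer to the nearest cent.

D_1 = 34512.30000
D_2 = 42691.71510
Terminal value at year 2: TV = D_2×(1+g_2)/(r−g_2) = 44740.91742/0.036 = 1242803.26180
P_0 = D_1/(1+r)^1 + D_2/(1+r)^2 + TV/(1+r)^2
    = 31837.91513 + 36331.64300 + 1057654.49630 = 1125824.05443

1125824.05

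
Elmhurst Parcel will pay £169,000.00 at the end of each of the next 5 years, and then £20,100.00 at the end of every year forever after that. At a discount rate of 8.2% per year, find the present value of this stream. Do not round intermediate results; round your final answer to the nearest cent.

PV of 5-year annuity: £169,000.00 × [1 − (1+0.082)^−5] / 0.082 = 671226.03963
Perpetuity value at year 5: £20,100.00 / 0.082 = 245121.95122
PV of perpetuity: 245121.95122 / (1+0.082)^5 = 165289.74177
Total PV = 671226.03963 + 165289.74177 = 836515.78140

£836515.78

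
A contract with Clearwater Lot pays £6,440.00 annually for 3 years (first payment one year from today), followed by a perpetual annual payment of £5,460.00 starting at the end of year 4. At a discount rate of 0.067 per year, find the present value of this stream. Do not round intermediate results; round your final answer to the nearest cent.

£84078.53

PV of 3-year annuity: £6,440.00 × [1 − (1+0.067)^−3] / 0.067 = 16993.65903
Perpetuity value at year 3: £5,460.00 / 0.067 = 81492.53731
PV of perpetuity: 81492.53731 / (1+0.067)^3 = 67084.86988
Total PV = 16993.65903 + 67084.86988 = 84078.52890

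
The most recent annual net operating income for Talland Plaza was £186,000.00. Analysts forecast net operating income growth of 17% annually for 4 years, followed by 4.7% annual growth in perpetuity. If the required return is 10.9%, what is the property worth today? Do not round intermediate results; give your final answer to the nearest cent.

£4743307.02

D_1 = 217620.00000
D_2 = 254615.40000
D_3 = 297900.01800
D_4 = 348543.02106
Terminal value at year 4: TV = D_4×(1+g_2)/(r−g_2) = 364924.54305/0.062 = 5885879.72661
P_0 = D_1/(1+r)^1 + D_2/(1+r)^2 + D_3/(1+r)^3 + D_4/(1+r)^4 + TV/(1+r)^4
    = 196230.83859 + 207024.41944 + 218411.69589 + 230425.32389 + 3891214.74368 = 4743307.02148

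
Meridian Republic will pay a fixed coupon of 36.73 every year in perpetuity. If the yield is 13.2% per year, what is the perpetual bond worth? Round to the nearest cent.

278.26

Level perpetuity: PV = C / r = 36.73 / 0.132 = 278.26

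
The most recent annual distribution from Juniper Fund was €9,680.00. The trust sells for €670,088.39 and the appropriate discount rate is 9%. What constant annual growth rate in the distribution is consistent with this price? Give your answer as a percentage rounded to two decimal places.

7.45%

P = D₀(1+g)/(r−g) ⇒ P(r−g) = D₀(1+g) ⇒ g(P+D₀) = P·r − D₀
g = (P·r − D₀)/(P + D₀) = (€670,088.39×0.09 − €9,680.00) / (€670,088.39 + €9,680.00) = 0.074478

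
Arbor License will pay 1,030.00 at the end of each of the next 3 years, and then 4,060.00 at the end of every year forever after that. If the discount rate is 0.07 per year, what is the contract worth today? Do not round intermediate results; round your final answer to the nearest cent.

50048.32

PV of 3-year annuity: 1,030.00 × [1 − (1+0.07)^−3] / 0.07 = 2703.04553
Perpetuity value at year 3: 4,060.00 / 0.07 = 58000.00000
PV of perpetuity: 58000.00000 / (1+0.07)^3 = 47345.27686
Total PV = 2703.04553 + 47345.27686 = 50048.32239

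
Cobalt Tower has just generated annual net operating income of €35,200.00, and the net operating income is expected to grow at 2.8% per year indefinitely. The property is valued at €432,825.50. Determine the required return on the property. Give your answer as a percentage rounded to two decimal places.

11.16%

D₁ = €35,200.00 × 1.028 = €36,185.6000
P = D₁/(r − g) ⇒ r = D₁/P + g = €36,185.6000/€432,825.50 + 0.028 = 0.083603 + 0.028 = 0.111603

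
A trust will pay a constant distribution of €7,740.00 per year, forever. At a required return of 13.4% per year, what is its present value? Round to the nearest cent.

Level perpetuity: PV = C / r = €7,740.00 / 0.134 = €57,761.19

€57761.19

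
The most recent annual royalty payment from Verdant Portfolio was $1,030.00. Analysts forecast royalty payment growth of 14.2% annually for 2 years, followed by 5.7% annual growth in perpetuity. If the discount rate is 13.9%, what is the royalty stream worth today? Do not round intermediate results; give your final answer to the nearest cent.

$15415.13

D_1 = 1176.26000
D_2 = 1343.28892
Terminal value at year 2: TV = D_2×(1+g_2)/(r−g_2) = 1419.85639/0.082 = 17315.32181
P_0 = D_1/(1+r)^1 + D_2/(1+r)^2 + TV/(1+r)^2
    = 1032.71291 + 1035.43296 + 13346.98337 = 15415.12923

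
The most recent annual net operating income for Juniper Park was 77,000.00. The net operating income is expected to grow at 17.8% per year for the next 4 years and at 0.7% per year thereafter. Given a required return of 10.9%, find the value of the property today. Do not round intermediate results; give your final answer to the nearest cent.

1326759.00

D_1 = 90706.00000
D_2 = 106851.66800
D_3 = 125871.26490
D_4 = 148276.35006
Terminal value at year 4: TV = D_4×(1+g_2)/(r−g_2) = 149314.28451/0.102 = 1463865.53439
P_0 = D_1/(1+r)^1 + D_2/(1+r)^2 + D_3/(1+r)^3 + D_4/(1+r)^4 + TV/(1+r)^4
    = 81790.80252 + 86879.68023 + 92285.17882 + 98026.99788 + 967776.34181 = 1326759.00126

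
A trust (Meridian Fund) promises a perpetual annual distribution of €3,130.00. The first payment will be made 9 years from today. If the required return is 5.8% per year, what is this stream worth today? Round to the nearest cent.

€34374.07

Value at end of year 8: C / r = €3,130.00 / 0.058 = €53,965.5172
Discount to today: PV = €53,965.5172 / (1 + 0.058)^8 = €53,965.5172 / 1.569948 = €34,374.07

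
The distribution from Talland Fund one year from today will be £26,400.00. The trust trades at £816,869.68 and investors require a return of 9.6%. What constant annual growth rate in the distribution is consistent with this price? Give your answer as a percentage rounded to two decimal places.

6.37%

P = D₁/(r−g) ⇒ g = r − D₁/P = 0.096 − £26,400.00/£816,869.68 = 0.063682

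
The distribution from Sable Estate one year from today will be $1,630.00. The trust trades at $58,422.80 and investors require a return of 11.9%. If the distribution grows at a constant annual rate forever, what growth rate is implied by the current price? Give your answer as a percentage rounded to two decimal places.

P = D₁/(r−g) ⇒ g = r − D₁/P = 0.119 − $1,630.00/$58,422.80 = 0.091100

9.11%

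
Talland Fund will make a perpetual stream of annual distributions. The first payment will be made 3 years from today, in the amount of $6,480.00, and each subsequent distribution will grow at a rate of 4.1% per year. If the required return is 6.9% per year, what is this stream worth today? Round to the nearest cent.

$202517.04

Value at end of year 2: C₁ / (r − g) = $6,480.00 / (0.069 − 0.041) = $231,428.5714
Discount to today: PV = $231,428.5714 / (1 + 0.069)^2 = $231,428.5714 / 1.142761 = $202,517.04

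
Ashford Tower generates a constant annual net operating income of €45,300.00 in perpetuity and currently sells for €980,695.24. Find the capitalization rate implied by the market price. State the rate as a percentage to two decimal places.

P = C/r ⇒ r = C/P = €45,300.00/€980,695.24 = 0.046192

4.62%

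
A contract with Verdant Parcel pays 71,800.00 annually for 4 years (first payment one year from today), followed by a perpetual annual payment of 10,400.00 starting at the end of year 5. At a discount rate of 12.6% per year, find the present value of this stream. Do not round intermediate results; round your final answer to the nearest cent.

PV of 4-year annuity: 71,800.00 × [1 − (1+0.126)^−4] / 0.126 = 215354.25024
Perpetuity value at year 4: 10,400.00 / 0.126 = 82539.68254
PV of perpetuity: 82539.68254 / (1+0.126)^4 = 51346.30925
Total PV = 215354.25024 + 51346.30925 = 266700.55949

266700.56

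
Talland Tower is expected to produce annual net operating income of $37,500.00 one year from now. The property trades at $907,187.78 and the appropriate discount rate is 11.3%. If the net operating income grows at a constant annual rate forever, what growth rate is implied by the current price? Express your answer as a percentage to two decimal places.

7.17%

P = D₁/(r−g) ⇒ g = r − D₁/P = 0.113 − $37,500.00/$907,187.78 = 0.071663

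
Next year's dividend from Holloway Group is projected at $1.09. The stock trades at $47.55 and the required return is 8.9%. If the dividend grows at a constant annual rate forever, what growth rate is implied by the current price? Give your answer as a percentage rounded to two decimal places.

6.61%

P = D₁/(r−g) ⇒ g = r − D₁/P = 0.089 − $1.09/$47.55 = 0.066077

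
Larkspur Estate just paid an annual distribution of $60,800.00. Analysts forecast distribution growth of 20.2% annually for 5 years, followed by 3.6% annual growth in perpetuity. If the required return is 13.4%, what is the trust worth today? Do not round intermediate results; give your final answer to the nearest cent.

D_1 = 73081.60000
D_2 = 87844.08320
D_3 = 105588.58801
D_4 = 126917.48278
D_5 = 152554.81431
Terminal value at year 5: TV = D_5×(1+g_2)/(r−g_2) = 158046.78762/0.098 = 1612722.32266
P_0 = D_1/(1+r)^1 + D_2/(1+r)^2 + D_3/(1+r)^3 + D_4/(1+r)^4 + D_5/(1+r)^5 + TV/(1+r)^5
    = 64445.85538 + 68310.33348 + 72406.54395 + 76748.38257 + 81350.57835 + 859991.82824 = 1223253.52197

$1223253.52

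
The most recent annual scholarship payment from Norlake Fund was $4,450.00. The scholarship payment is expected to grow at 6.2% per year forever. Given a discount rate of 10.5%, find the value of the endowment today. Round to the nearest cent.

D₁ = D₀ × (1 + g) = $4,450.00 × 1.062 = $4,725.9000
Growing perpetuity: P = D₁ / (r − g) = $4,725.9000 / (0.105 − 0.062) = $109,904.65

$109904.65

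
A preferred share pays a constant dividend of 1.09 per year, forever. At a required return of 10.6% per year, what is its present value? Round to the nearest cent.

10.28

Level perpetuity: PV = C / r = 1.09 / 0.106 = 10.28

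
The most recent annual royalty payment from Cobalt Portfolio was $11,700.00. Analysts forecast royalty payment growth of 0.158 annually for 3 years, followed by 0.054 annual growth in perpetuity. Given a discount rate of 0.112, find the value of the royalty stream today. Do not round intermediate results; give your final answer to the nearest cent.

$278194.62

D_1 = 13548.60000
D_2 = 15689.27880
D_3 = 18168.18485
Terminal value at year 3: TV = D_3×(1+g_2)/(r−g_2) = 19149.26683/0.058 = 330159.77297
P_0 = D_1/(1+r)^1 + D_2/(1+r)^2 + D_3/(1+r)^3 + TV/(1+r)^3
    = 12183.99281 + 12688.00690 + 13212.87049 + 240109.74996 = 278194.62016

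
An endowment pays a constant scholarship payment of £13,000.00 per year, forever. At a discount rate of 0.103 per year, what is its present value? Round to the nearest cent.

£126213.59

Level perpetuity: PV = C / r = £13,000.00 / 0.103 = £126,213.59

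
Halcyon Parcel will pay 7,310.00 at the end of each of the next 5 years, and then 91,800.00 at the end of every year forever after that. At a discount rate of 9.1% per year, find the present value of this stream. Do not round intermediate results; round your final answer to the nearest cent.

PV of 5-year annuity: 7,310.00 × [1 − (1+0.091)^−5] / 0.091 = 28359.72838
Perpetuity value at year 5: 91,800.00 / 0.091 = 1008791.20879
PV of perpetuity: 1008791.20879 / (1+0.091)^5 = 652645.78259
Total PV = 28359.72838 + 652645.78259 = 681005.51097

681005.51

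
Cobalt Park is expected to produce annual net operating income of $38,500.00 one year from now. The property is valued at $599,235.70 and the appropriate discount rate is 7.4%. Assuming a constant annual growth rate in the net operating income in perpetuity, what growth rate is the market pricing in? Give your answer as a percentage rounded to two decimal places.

P = D₁/(r−g) ⇒ g = r − D₁/P = 0.074 − $38,500.00/$599,235.70 = 0.009751

0.98%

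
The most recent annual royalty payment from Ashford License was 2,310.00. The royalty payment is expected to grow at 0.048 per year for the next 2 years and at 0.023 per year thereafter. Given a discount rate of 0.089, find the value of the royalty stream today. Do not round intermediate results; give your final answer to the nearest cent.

D_1 = 2420.88000
D_2 = 2537.08224
Terminal value at year 2: TV = D_2×(1+g_2)/(r−g_2) = 2595.43513/0.066 = 39324.77472
P_0 = D_1/(1+r)^1 + D_2/(1+r)^2 + TV/(1+r)^2
    = 2223.03030 + 2139.33495 + 33159.69168 = 37522.05693

37522.06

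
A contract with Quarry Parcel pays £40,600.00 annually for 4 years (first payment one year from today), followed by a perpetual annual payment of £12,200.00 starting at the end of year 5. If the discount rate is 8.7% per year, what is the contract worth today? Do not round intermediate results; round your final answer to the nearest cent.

PV of 4-year annuity: £40,600.00 × [1 − (1+0.087)^−4] / 0.087 = 132403.43733
Perpetuity value at year 4: £12,200.00 / 0.087 = 140229.88506
PV of perpetuity: 140229.88506 / (1+0.087)^4 = 100443.63049
Total PV = 132403.43733 + 100443.63049 = 232847.06782

£232847.07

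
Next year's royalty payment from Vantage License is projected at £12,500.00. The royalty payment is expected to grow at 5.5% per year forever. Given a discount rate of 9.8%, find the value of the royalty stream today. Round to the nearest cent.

£290697.67

Growing perpetuity: P = D₁ / (r − g) = £12,500.0000 / (0.098 − 0.055) = £290,697.67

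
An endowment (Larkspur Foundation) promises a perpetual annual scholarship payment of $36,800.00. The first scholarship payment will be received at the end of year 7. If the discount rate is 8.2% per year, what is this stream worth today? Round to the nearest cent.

$279685.79

Value at end of year 6: C / r = $36,800.00 / 0.082 = $448,780.4878
Discount to today: PV = $448,780.4878 / (1 + 0.082)^6 = $448,780.4878 / 1.604588 = $279,685.79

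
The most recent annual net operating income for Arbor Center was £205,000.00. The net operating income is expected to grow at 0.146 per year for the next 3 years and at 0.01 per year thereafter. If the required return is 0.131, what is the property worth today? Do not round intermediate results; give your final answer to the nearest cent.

D_1 = 234930.00000
D_2 = 269229.78000
D_3 = 308537.32788
Terminal value at year 3: TV = D_3×(1+g_2)/(r−g_2) = 311622.70116/0.121 = 2575394.22445
P_0 = D_1/(1+r)^1 + D_2/(1+r)^2 + D_3/(1+r)^3 + TV/(1+r)^3
    = 207718.83289 + 210473.72457 + 213265.15328 + 1780147.14723 = 2411604.85798

£2411604.86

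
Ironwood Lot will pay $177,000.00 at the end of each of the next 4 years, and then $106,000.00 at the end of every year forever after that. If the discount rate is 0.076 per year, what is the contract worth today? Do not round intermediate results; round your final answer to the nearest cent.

$1632006.92

PV of 4-year annuity: $177,000.00 × [1 − (1+0.076)^−4] / 0.076 = 591504.27605
Perpetuity value at year 4: $106,000.00 / 0.076 = 1394736.84211
PV of perpetuity: 1394736.84211 / (1+0.076)^4 = 1040502.64289
Total PV = 591504.27605 + 1040502.64289 = 1632006.91894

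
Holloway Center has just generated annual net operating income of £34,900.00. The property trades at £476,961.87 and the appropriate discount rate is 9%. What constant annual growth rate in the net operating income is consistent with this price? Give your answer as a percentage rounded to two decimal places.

P = D₀(1+g)/(r−g) ⇒ P(r−g) = D₀(1+g) ⇒ g(P+D₀) = P·r − D₀
g = (P·r − D₀)/(P + D₀) = (£476,961.87×0.09 − £34,900.00) / (£476,961.87 + £34,900.00) = 0.015681

1.57%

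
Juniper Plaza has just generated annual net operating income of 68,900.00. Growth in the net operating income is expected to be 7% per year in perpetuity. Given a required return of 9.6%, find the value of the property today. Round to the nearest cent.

D₁ = D₀ × (1 + g) = 68,900.00 × 1.07 = 73,723.0000
Growing perpetuity: P = D₁ / (r − g) = 73,723.0000 / (0.096 − 0.07) = 2,835,500.00

2835500.00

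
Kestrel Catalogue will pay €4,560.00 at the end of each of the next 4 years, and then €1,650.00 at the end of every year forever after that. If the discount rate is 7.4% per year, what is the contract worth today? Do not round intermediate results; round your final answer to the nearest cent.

€32065.72

PV of 4-year annuity: €4,560.00 × [1 − (1+0.074)^−4] / 0.074 = 15307.22639
Perpetuity value at year 4: €1,650.00 / 0.074 = 22297.29730
PV of perpetuity: 22297.29730 / (1+0.074)^4 = 16758.49828
Total PV = 15307.22639 + 16758.49828 = 32065.72466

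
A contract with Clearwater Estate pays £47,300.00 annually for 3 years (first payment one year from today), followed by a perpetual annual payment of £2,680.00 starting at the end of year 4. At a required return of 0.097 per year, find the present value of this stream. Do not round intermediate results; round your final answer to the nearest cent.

PV of 3-year annuity: £47,300.00 × [1 − (1+0.097)^−3] / 0.097 = 118252.14323
Perpetuity value at year 3: £2,680.00 / 0.097 = 27628.86598
PV of perpetuity: 27628.86598 / (1+0.097)^3 = 20928.74454
Total PV = 118252.14323 + 20928.74454 = 139180.88778

£139180.89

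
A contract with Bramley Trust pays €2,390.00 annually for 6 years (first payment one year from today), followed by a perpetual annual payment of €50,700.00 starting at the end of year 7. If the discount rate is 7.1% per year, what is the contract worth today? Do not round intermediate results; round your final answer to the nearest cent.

€484522.13

PV of 6-year annuity: €2,390.00 × [1 − (1+0.071)^−6] / 0.071 = 11356.94617
Perpetuity value at year 6: €50,700.00 / 0.071 = 714084.50704
PV of perpetuity: 714084.50704 / (1+0.071)^6 = 473165.18873
Total PV = 11356.94617 + 473165.18873 = 484522.13490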